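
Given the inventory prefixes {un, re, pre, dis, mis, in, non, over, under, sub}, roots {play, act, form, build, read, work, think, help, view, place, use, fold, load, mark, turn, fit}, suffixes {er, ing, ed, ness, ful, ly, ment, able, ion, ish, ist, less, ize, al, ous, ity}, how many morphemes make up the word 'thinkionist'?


Segmenting 'thinkionist' against the inventory:
  'think' -> root (morpheme 1)
  'ion' -> suffix (morpheme 2)
  'ist' -> suffix (morpheme 3)
Total morphemes: 3

3


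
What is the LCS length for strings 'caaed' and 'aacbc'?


DP table for LCS of 'caaed' and 'aacbc':
       a  a  c  b  c
    0  0  0  0  0  0
  c 0  0  0  1  1  1
  a 0  1  1  1  1  1
  a 0  1  2  2  2  2
  e 0  1  2  2  2  2
  d 0  1  2  2  2  2
LCS: 'aa'
LCS length = 2

2


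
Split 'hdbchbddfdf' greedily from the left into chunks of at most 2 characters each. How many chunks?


'hdbchbddfdf' has 11 characters.
Chunking with max size 2:
  Chunk 1: 'hd' (positions 0-1)
  Chunk 2: 'bc' (positions 2-3)
  Chunk 3: 'hb' (positions 4-5)
  Chunk 4: 'dd' (positions 6-7)
  Chunk 5: 'fd' (positions 8-9)
  Chunk 6: 'f' (positions 10-10)
Total chunks: ceil(11 / 2) = 6

6


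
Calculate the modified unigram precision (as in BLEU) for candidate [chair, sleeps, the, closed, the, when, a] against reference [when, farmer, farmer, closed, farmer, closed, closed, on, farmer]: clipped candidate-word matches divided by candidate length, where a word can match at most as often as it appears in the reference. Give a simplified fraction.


Reference word counts: {'closed': 3, 'farmer': 4, 'on': 1, 'when': 1}
Checking each candidate word (with clipping):
  'chair' -> not in reference -> no match (matches: 0)
  'sleeps' -> not in reference -> no match (matches: 0)
  'the' -> not in reference -> no match (matches: 0)
  'closed' -> in reference (ref count 3, used 1/3) -> match (matches: 1)
  'the' -> not in reference -> no match (matches: 1)
  'when' -> in reference (ref count 1, used 1/1) -> match (matches: 2)
  'a' -> not in reference -> no match (matches: 2)
Clipped matches: 2, Candidate length: 7
Precision = 2/7

2/7


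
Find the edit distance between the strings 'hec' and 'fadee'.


Building DP table for s1='hec' (len 3) and s2='fadee' (len 5):
       f  a  d  e  e
    0  1  2  3  4  5
  h 1  1  2  3  4  5
  e 2  2  2  3  3  4
  c 3  3  3  3  4  4
Edit distance = dp[3][5] = 4

4


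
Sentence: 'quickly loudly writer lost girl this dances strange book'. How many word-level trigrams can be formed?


Word trigrams from [9] words:
  Trigram 1: (quickly loudly writer)
  Trigram 2: (loudly writer lost)
  Trigram 3: (writer lost girl)
  Trigram 4: (lost girl this)
  Trigram 5: (girl this dances)
  Trigram 6: (this dances strange)
  Trigram 7: (dances strange book)
Total word trigrams: 9 - 2 = 7

7


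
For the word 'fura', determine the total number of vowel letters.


Scanning each character of 'fura':
  Position 1: 'f' -> consonant (running count: 0)
  Position 2: 'u' -> vowel (running count: 1)
  Position 3: 'r' -> consonant (running count: 1)
  Position 4: 'a' -> vowel (running count: 2)
Total vowels: 2

2


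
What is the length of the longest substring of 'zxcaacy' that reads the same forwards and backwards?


Scanning 'zxcaacy' for palindromic substrings.
Substring at positions 2-5: 'caac'.
Check: reverse('caac') = 'caac' -> palindrome confirmed.
Neighbouring characters ('x' / 'y') break symmetry, so it cannot extend further.
No longer palindromic substring exists; longest length = 4

4


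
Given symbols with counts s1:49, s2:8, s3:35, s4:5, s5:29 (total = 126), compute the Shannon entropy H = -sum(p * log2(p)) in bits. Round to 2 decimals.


Computing entropy H = -sum(p_i * log2(p_i)):
  s1: p = 49/126 = 0.3889, -p*log2(p) = 0.5299
  s2: p = 8/126 = 0.0635, -p*log2(p) = 0.2525
  s3: p = 35/126 = 0.2778, -p*log2(p) = 0.5133
  s4: p = 5/126 = 0.0397, -p*log2(p) = 0.1847
  s5: p = 29/126 = 0.2302, -p*log2(p) = 0.4878
H = sum of terms = 1.9682
Rounded to 2 decimals: 1.97

1.97


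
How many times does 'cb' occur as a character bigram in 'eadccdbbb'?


Scanning 'eadccdbbb' for bigram 'cb':
  Position 0: 'ea' -> no
  Position 1: 'ad' -> no
  Position 2: 'dc' -> no
  Position 3: 'cc' -> no
  Position 4: 'cd' -> no
  Position 5: 'db' -> no
  Position 6: 'bb' -> no
  Position 7: 'bb' -> no
Total matches: 0

0


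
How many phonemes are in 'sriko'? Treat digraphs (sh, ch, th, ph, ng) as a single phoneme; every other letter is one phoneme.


Parsing 'sriko' greedily, digraphs first:
  's' -> consonant phoneme (phonemes so far: 1)
  'r' -> consonant phoneme (phonemes so far: 2)
  'i' -> vowel phoneme (phonemes so far: 3)
  'k' -> consonant phoneme (phonemes so far: 4)
  'o' -> vowel phoneme (phonemes so far: 5)
Total phonemes: 5

5


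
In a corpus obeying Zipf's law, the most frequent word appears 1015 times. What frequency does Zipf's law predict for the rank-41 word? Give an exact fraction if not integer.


Zipf's law: freq(rank) = f1 / rank
f1 = 1015, rank = 41
freq = 1015 / 41
GCD(1015, 41) = 1
Simplified: 1015/41

1015/41


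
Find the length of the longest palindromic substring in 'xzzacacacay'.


Scanning 'xzzacacacay' for palindromic substrings.
Substring at positions 3-9: 'acacaca'.
Check: reverse('acacaca') = 'acacaca' -> palindrome confirmed.
Neighbouring characters ('z' / 'y') break symmetry, so it cannot extend further.
No longer palindromic substring exists; longest length = 7

7


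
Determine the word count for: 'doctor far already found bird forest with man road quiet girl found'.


Counting words by splitting on spaces:
  Word 1: 'doctor'
  Word 2: 'far'
  Word 3: 'already'
  Word 4: 'found'
  Word 5: 'bird'
  Word 6: 'forest'
  Word 7: 'with'
  Word 8: 'man'
  Word 9: 'road'
  Word 10: 'quiet'
  Word 11: 'girl'
  Word 12: 'found'
Total words: 12

12


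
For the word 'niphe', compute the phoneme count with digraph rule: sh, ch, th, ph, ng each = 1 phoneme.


Parsing 'niphe' greedily, digraphs first:
  'n' -> consonant phoneme (phonemes so far: 1)
  'i' -> vowel phoneme (phonemes so far: 2)
  'ph' -> digraph (1 consonant phoneme) (phonemes so far: 3)
  'e' -> vowel phoneme (phonemes so far: 4)
Total phonemes: 4

4


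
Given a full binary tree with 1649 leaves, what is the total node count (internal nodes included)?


Leaf nodes (terminals): 1649
Internal nodes = n - 1 = 1649 - 1 = 1648
Total = leaves + internal = 1649 + 1648 = 3297

3297


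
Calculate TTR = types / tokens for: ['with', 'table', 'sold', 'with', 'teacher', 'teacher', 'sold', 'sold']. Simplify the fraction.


Tokens: 8
Unique types: ('sold', 'table', 'teacher', 'with') = 4
TTR = 4/8
Simplify: divide both by 4 -> 1/2
TTR = 1/2

1/2


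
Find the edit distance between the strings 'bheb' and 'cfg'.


Building DP table for s1='bheb' (len 4) and s2='cfg' (len 3):
       c  f  g
    0  1  2  3
  b 1  1  2  3
  h 2  2  2  3
  e 3  3  3  3
  b 4  4  4  4
Edit distance = dp[4][3] = 4

4


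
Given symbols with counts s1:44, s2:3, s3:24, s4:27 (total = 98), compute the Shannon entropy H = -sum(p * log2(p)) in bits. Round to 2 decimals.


Computing entropy H = -sum(p_i * log2(p_i)):
  s1: p = 44/98 = 0.4490, -p*log2(p) = 0.5187
  s2: p = 3/98 = 0.0306, -p*log2(p) = 0.1540
  s3: p = 24/98 = 0.2449, -p*log2(p) = 0.4971
  s4: p = 27/98 = 0.2755, -p*log2(p) = 0.5124
H = sum of terms = 1.6822
Rounded to 2 decimals: 1.68

1.68


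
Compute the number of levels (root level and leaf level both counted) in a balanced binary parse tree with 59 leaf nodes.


In a balanced binary tree with n leaves the deepest leaf is ceil(log2(n)) edges below the root,
so counting node levels inclusive of root and leaves gives ceil(log2(n)) + 1 levels.
log2(59) = 5.8826
ceil(5.8826) = 6
levels = 6 + 1 = 7

7


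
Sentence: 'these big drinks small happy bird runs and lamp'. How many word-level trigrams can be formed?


Word trigrams from [9] words:
  Trigram 1: (these big drinks)
  Trigram 2: (big drinks small)
  Trigram 3: (drinks small happy)
  Trigram 4: (small happy bird)
  Trigram 5: (happy bird runs)
  Trigram 6: (bird runs and)
  Trigram 7: (runs and lamp)
Total word trigrams: 9 - 2 = 7

7


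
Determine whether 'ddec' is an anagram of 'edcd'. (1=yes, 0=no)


Sort characters of 'ddec': 'cdde'
Sort characters of 'edcd': 'cdde'
Sorted forms match -> they ARE anagrams
Result: 1

1


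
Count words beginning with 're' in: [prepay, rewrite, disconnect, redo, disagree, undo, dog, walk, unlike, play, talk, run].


Checking each word for prefix 're':
  'prepay' -> no (count: 0)
  'rewrite' -> YES, starts with 're' (count: 1)
  'disconnect' -> no (count: 1)
  'redo' -> YES, starts with 're' (count: 2)
  'disagree' -> no (count: 2)
  'undo' -> no (count: 2)
  'dog' -> no (count: 2)
  'walk' -> no (count: 2)
  'unlike' -> no (count: 2)
  'play' -> no (count: 2)
  'talk' -> no (count: 2)
  'run' -> no (count: 2)
Total with prefix 're': 2

2


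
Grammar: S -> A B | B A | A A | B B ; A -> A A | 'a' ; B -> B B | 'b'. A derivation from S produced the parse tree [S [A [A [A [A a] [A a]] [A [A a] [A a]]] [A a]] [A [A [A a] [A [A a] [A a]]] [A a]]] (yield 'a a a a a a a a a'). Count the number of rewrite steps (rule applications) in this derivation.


Every bracketed nonterminal node [X ...] in the tree is produced by exactly one rule application.
Reading the tree off as a leftmost derivation:
  Step 1: S  =>  A A   (applied S -> A A)
  Step 2: A A  =>  A A A   (applied A -> A A)
  Step 3: A A A  =>  A A A A   (applied A -> A A)
  Step 4: A A A A  =>  A A A A A   (applied A -> A A)
  Step 5: A A A A A  =>  a A A A A   (applied A -> a)
  Step 6: a A A A A  =>  a a A A A   (applied A -> a)
  Step 7: a a A A A  =>  a a A A A A   (applied A -> A A)
  Step 8: a a A A A A  =>  a a a A A A   (applied A -> a)
  Step 9: a a a A A A  =>  a a a a A A   (applied A -> a)
  Step 10: a a a a A A  =>  a a a a a A   (applied A -> a)
  Step 11: a a a a a A  =>  a a a a a A A   (applied A -> A A)
  Step 12: a a a a a A A  =>  a a a a a A A A   (applied A -> A A)
  Step 13: a a a a a A A A  =>  a a a a a a A A   (applied A -> a)
  Step 14: a a a a a a A A  =>  a a a a a a A A A   (applied A -> A A)
  Step 15: a a a a a a A A A  =>  a a a a a a a A A   (applied A -> a)
  Step 16: a a a a a a a A A  =>  a a a a a a a a A   (applied A -> a)
  Step 17: a a a a a a a a A  =>  a a a a a a a a a   (applied A -> a)
Final yield: a a a a a a a a a
Total rewrite steps: 17

17


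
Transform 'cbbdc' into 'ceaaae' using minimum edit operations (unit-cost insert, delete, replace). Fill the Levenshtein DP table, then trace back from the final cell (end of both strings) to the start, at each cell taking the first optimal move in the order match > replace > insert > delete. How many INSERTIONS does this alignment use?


Edit distance = 5. Backtracking from cell (5, 6) with preference match > replace > insert > delete,
then listing the resulting alignment 'cbbdc' -> 'ceaaae' left to right:
  Step 1: keep 'c'
  Step 2: insert 'e' [insertion #1]
  Step 3: replace b->a
  Step 4: replace b->a
  Step 5: replace d->a
  Step 6: replace c->e
Total insertions: 1

1


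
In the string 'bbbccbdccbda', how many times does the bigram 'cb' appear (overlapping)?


Scanning 'bbbccbdccbda' for bigram 'cb':
  Position 0: 'bb' -> no
  Position 1: 'bb' -> no
  Position 2: 'bc' -> no
  Position 3: 'cc' -> no
  Position 4: 'cb' -> MATCH
  Position 5: 'bd' -> no
  Position 6: 'dc' -> no
  Position 7: 'cc' -> no
  Position 8: 'cb' -> MATCH
  Position 9: 'bd' -> no
  Position 10: 'da' -> no
Total matches: 2

2


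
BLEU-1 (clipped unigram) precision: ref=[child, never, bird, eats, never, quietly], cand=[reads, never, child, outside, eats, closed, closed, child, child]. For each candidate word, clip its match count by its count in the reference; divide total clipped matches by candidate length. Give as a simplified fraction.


Reference word counts: {'bird': 1, 'child': 1, 'eats': 1, 'never': 2, 'quietly': 1}
Checking each candidate word (with clipping):
  'reads' -> not in reference -> no match (matches: 0)
  'never' -> in reference (ref count 2, used 1/2) -> match (matches: 1)
  'child' -> in reference (ref count 1, used 1/1) -> match (matches: 2)
  'outside' -> not in reference -> no match (matches: 2)
  'eats' -> in reference (ref count 1, used 1/1) -> match (matches: 3)
  'closed' -> not in reference -> no match (matches: 3)
  'closed' -> not in reference -> no match (matches: 3)
  'child' -> ref count 1 already used up (1/1) -> clipped, no match (matches: 3)
  'child' -> ref count 1 already used up (1/1) -> clipped, no match (matches: 3)
Clipped matches: 3, Candidate length: 9
Precision = 3/9 = 1/3

1/3


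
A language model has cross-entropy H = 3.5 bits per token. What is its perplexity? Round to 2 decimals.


Perplexity formula: PP = 2^H
H = 3.5
PP = 2^3.5
Decompose: 2^3.5 = 2^3 * 2^0.5 = 2^3 * sqrt(2)
2^3 = 8, sqrt(2) ~ 1.4142136
PP ~ 8 * 1.4142136 = 11.3137088
Rounded to 2 decimals: 11.31

11.31


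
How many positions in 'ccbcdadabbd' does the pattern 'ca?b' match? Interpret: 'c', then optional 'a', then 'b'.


Pattern: ca?b means 'c', then optional 'a', then 'b'.
Scanning 'ccbcdadabbd' position-by-position:
  Pos 0: window 'ccb' -> no
  Pos 1: window 'cbc' -> MATCH
  Pos 2: window 'bcd' -> no
  Pos 3: window 'cda' -> no
  Pos 4: window 'dad' -> no
  Pos 5: window 'ada' -> no
  Pos 6: window 'dab' -> no
  Pos 7: window 'abb' -> no
  Pos 8: window 'bbd' -> no
  Pos 9: window 'bd' -> no
  Pos 10: window 'd' -> no
Total matches: 1

1


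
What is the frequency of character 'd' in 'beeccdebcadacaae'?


Scanning 'beeccdebcadacaae' for 'd':
  Position 5: 'd' -> MATCH (count: 1)
  Position 10: 'd' -> MATCH (count: 2)
Total occurrences of 'd': 2

2


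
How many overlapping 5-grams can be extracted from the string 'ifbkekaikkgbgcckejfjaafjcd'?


String 'ifbkekaikkgbgcckejfjaafjcd' has length L = 26.
Number of overlapping n-grams = L - n + 1
Substituting: 26 - 5 + 1 = 22

22


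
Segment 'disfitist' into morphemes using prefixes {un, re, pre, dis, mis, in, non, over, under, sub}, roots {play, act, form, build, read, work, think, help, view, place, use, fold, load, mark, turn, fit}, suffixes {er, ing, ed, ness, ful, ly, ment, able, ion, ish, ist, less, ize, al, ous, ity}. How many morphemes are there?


Segmenting 'disfitist' against the inventory:
  'dis' -> prefix (morpheme 1)
  'fit' -> root (morpheme 2)
  'ist' -> suffix (morpheme 3)
Total morphemes: 3

3


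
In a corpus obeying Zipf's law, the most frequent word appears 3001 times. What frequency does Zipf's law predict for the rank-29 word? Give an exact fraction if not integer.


Zipf's law: freq(rank) = f1 / rank
f1 = 3001, rank = 29
freq = 3001 / 29
GCD(3001, 29) = 1
Simplified: 3001/29

3001/29


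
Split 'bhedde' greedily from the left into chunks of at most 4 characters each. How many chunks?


'bhedde' has 6 characters.
Chunking with max size 4:
  Chunk 1: 'bhed' (positions 0-3)
  Chunk 2: 'de' (positions 4-5)
Total chunks: ceil(6 / 4) = 2

2


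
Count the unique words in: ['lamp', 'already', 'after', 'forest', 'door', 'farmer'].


Listing all tokens and tracking unique types:
  Token 1: 'lamp' -> NEW (unique so far: 1)
  Token 2: 'already' -> NEW (unique so far: 2)
  Token 3: 'after' -> NEW (unique so far: 3)
  Token 4: 'forest' -> NEW (unique so far: 4)
  Token 5: 'door' -> NEW (unique so far: 5)
  Token 6: 'farmer' -> NEW (unique so far: 6)
Unique types: ('after', 'already', 'door', 'farmer', 'forest', 'lamp')
Vocabulary size: 6

6


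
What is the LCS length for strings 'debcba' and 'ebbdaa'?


DP table for LCS of 'debcba' and 'ebbdaa':
       e  b  b  d  a  a
    0  0  0  0  0  0  0
  d 0  0  0  0  1  1  1
  e 0  1  1  1  1  1  1
  b 0  1  2  2  2  2  2
  c 0  1  2  2  2  2  2
  b 0  1  2  3  3  3  3
  a 0  1  2  3  3  4  4
LCS: 'ebba'
LCS length = 4

4


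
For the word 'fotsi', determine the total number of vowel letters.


Scanning each character of 'fotsi':
  Position 1: 'f' -> consonant (running count: 0)
  Position 2: 'o' -> vowel (running count: 1)
  Position 3: 't' -> consonant (running count: 1)
  Position 4: 's' -> consonant (running count: 1)
  Position 5: 'i' -> vowel (running count: 2)
Total vowels: 2

2


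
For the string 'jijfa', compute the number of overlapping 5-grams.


String 'jijfa' has length L = 5.
Number of overlapping n-grams = L - n + 1
Substituting: 5 - 5 + 1 = 1

1


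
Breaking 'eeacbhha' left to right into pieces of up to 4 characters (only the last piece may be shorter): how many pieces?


'eeacbhha' has 8 characters.
Chunking with max size 4:
  Chunk 1: 'eeac' (positions 0-3)
  Chunk 2: 'bhha' (positions 4-7)
Total chunks: ceil(8 / 4) = 2

2


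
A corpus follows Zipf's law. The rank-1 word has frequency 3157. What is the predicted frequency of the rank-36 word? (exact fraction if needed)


Zipf's law: freq(rank) = f1 / rank
f1 = 3157, rank = 36
freq = 3157 / 36
GCD(3157, 36) = 1
Simplified: 3157/36

3157/36


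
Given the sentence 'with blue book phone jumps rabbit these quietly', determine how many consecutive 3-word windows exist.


Word trigrams from [8] words:
  Trigram 1: (with blue book)
  Trigram 2: (blue book phone)
  Trigram 3: (book phone jumps)
  Trigram 4: (phone jumps rabbit)
  Trigram 5: (jumps rabbit these)
  Trigram 6: (rabbit these quietly)
Total word trigrams: 8 - 2 = 6

6


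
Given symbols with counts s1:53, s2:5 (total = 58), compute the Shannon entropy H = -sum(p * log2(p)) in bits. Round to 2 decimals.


Computing entropy H = -sum(p_i * log2(p_i)):
  s1: p = 53/58 = 0.9138, -p*log2(p) = 0.1188
  s2: p = 5/58 = 0.0862, -p*log2(p) = 0.3048
H = sum of terms = 0.4236
Rounded to 2 decimals: 0.42

0.42


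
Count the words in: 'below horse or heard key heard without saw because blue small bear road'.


Counting words by splitting on spaces:
  Word 1: 'below'
  Word 2: 'horse'
  Word 3: 'or'
  Word 4: 'heard'
  Word 5: 'key'
  Word 6: 'heard'
  Word 7: 'without'
  Word 8: 'saw'
  Word 9: 'because'
  Word 10: 'blue'
  Word 11: 'small'
  Word 12: 'bear'
  Word 13: 'road'
Total words: 13

13


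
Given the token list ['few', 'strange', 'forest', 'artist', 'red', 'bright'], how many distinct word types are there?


Listing all tokens and tracking unique types:
  Token 1: 'few' -> NEW (unique so far: 1)
  Token 2: 'strange' -> NEW (unique so far: 2)
  Token 3: 'forest' -> NEW (unique so far: 3)
  Token 4: 'artist' -> NEW (unique so far: 4)
  Token 5: 'red' -> NEW (unique so far: 5)
  Token 6: 'bright' -> NEW (unique so far: 6)
Unique types: ('artist', 'bright', 'few', 'forest', 'red', 'strange')
Vocabulary size: 6

6


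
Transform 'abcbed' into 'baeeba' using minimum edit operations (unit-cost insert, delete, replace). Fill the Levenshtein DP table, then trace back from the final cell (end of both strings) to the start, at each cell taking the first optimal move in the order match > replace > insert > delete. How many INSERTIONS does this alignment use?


Edit distance = 5. Backtracking from cell (6, 6) with preference match > replace > insert > delete,
then listing the resulting alignment 'abcbed' -> 'baeeba' left to right:
  Step 1: delete 'a'
  Step 2: keep 'b'
  Step 3: replace c->a
  Step 4: replace b->e
  Step 5: keep 'e'
  Step 6: insert 'b' [insertion #1]
  Step 7: replace d->a
Total insertions: 1

1


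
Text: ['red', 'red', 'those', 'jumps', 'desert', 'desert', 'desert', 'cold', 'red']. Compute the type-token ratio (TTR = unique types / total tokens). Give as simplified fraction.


Tokens: 9
Unique types: ('cold', 'desert', 'jumps', 'red', 'those') = 5
TTR = 5/9
Already in lowest terms.

5/9


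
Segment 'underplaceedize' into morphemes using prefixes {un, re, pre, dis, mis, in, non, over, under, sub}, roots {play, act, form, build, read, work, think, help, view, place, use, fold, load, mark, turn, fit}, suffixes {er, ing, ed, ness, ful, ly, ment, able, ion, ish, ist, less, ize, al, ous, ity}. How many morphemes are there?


Segmenting 'underplaceedize' against the inventory:
  'under' -> prefix (morpheme 1)
  'place' -> root (morpheme 2)
  'ed' -> suffix (morpheme 3)
  'ize' -> suffix (morpheme 4)
Total morphemes: 4

4


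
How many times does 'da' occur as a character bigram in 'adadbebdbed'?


Scanning 'adadbebdbed' for bigram 'da':
  Position 0: 'ad' -> no
  Position 1: 'da' -> MATCH
  Position 2: 'ad' -> no
  Position 3: 'db' -> no
  Position 4: 'be' -> no
  Position 5: 'eb' -> no
  Position 6: 'bd' -> no
  Position 7: 'db' -> no
  Position 8: 'be' -> no
  Position 9: 'ed' -> no
Total matches: 1

1


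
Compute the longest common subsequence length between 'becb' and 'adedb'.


DP table for LCS of 'becb' and 'adedb':
       a  d  e  d  b
    0  0  0  0  0  0
  b 0  0  0  0  0  1
  e 0  0  0  1  1  1
  c 0  0  0  1  1  1
  b 0  0  0  1  1  2
LCS: 'eb'
LCS length = 2

2


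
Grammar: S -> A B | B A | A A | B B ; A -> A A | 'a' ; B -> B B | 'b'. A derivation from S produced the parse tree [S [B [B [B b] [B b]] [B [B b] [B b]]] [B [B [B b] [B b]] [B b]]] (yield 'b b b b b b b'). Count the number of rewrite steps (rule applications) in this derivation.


Every bracketed nonterminal node [X ...] in the tree is produced by exactly one rule application.
Reading the tree off as a leftmost derivation:
  Step 1: S  =>  B B   (applied S -> B B)
  Step 2: B B  =>  B B B   (applied B -> B B)
  Step 3: B B B  =>  B B B B   (applied B -> B B)
  Step 4: B B B B  =>  b B B B   (applied B -> b)
  Step 5: b B B B  =>  b b B B   (applied B -> b)
  Step 6: b b B B  =>  b b B B B   (applied B -> B B)
  Step 7: b b B B B  =>  b b b B B   (applied B -> b)
  Step 8: b b b B B  =>  b b b b B   (applied B -> b)
  Step 9: b b b b B  =>  b b b b B B   (applied B -> B B)
  Step 10: b b b b B B  =>  b b b b B B B   (applied B -> B B)
  Step 11: b b b b B B B  =>  b b b b b B B   (applied B -> b)
  Step 12: b b b b b B B  =>  b b b b b b B   (applied B -> b)
  Step 13: b b b b b b B  =>  b b b b b b b   (applied B -> b)
Final yield: b b b b b b b
Total rewrite steps: 13

13


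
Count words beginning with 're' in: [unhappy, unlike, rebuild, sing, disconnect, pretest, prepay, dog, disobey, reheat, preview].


Checking each word for prefix 're':
  'unhappy' -> no (count: 0)
  'unlike' -> no (count: 0)
  'rebuild' -> YES, starts with 're' (count: 1)
  'sing' -> no (count: 1)
  'disconnect' -> no (count: 1)
  'pretest' -> no (count: 1)
  'prepay' -> no (count: 1)
  'dog' -> no (count: 1)
  'disobey' -> no (count: 1)
  'reheat' -> YES, starts with 're' (count: 2)
  'preview' -> no (count: 2)
Total with prefix 're': 2

2


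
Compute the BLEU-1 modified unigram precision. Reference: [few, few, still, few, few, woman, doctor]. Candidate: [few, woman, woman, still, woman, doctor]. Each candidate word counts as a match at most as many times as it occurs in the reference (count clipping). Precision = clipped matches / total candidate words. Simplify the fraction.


Reference word counts: {'doctor': 1, 'few': 4, 'still': 1, 'woman': 1}
Checking each candidate word (with clipping):
  'few' -> in reference (ref count 4, used 1/4) -> match (matches: 1)
  'woman' -> in reference (ref count 1, used 1/1) -> match (matches: 2)
  'woman' -> ref count 1 already used up (1/1) -> clipped, no match (matches: 2)
  'still' -> in reference (ref count 1, used 1/1) -> match (matches: 3)
  'woman' -> ref count 1 already used up (1/1) -> clipped, no match (matches: 3)
  'doctor' -> in reference (ref count 1, used 1/1) -> match (matches: 4)
Clipped matches: 4, Candidate length: 6
Precision = 4/6 = 2/3

2/3


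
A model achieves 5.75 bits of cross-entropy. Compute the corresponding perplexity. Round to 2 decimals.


Perplexity formula: PP = 2^H
H = 5.75
PP = 2^5.75
Decompose: 2^5.75 = 2^5 * 2^0.75
2^5 = 32, 2^0.75 ~ 1.6817928
PP ~ 32 * 1.6817928 = 53.8173696
Rounded to 2 decimals: 53.82

53.82


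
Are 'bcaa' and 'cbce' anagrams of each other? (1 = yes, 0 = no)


Sort characters of 'bcaa': 'aabc'
Sort characters of 'cbce': 'bcce'
Sorted forms differ -> they are NOT anagrams
Result: 0

0


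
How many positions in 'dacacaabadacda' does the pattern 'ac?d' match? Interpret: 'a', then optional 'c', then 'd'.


Pattern: ac?d means 'a', then optional 'c', then 'd'.
Scanning 'dacacaabadacda' position-by-position:
  Pos 0: window 'dac' -> no
  Pos 1: window 'aca' -> no
  Pos 2: window 'cac' -> no
  Pos 3: window 'aca' -> no
  Pos 4: window 'caa' -> no
  Pos 5: window 'aab' -> no
  Pos 6: window 'aba' -> no
  Pos 7: window 'bad' -> no
  Pos 8: window 'ada' -> MATCH
  Pos 9: window 'dac' -> no
  Pos 10: window 'acd' -> MATCH
  Pos 11: window 'cda' -> no
  Pos 12: window 'da' -> no
  Pos 13: window 'a' -> no
Total matches: 2

2


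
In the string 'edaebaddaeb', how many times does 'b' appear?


Scanning 'edaebaddaeb' for 'b':
  Position 4: 'b' -> MATCH (count: 1)
  Position 10: 'b' -> MATCH (count: 2)
Total occurrences of 'b': 2

2


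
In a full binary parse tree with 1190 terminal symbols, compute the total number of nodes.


Leaf nodes (terminals): 1190
Internal nodes = n - 1 = 1190 - 1 = 1189
Total = leaves + internal = 1190 + 1189 = 2379

2379


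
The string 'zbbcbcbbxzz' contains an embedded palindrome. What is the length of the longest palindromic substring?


Scanning 'zbbcbcbbxzz' for palindromic substrings.
Substring at positions 1-7: 'bbcbcbb'.
Check: reverse('bbcbcbb') = 'bbcbcbb' -> palindrome confirmed.
Neighbouring characters ('z' / 'x') break symmetry, so it cannot extend further.
No longer palindromic substring exists; longest length = 7

7


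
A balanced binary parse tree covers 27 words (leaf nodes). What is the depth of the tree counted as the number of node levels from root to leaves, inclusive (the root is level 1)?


In a balanced binary tree with n leaves the deepest leaf is ceil(log2(n)) edges below the root,
so counting node levels inclusive of root and leaves gives ceil(log2(n)) + 1 levels.
log2(27) = 4.7549
ceil(4.7549) = 5
levels = 5 + 1 = 6

6


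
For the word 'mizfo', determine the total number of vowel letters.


Scanning each character of 'mizfo':
  Position 1: 'm' -> consonant (running count: 0)
  Position 2: 'i' -> vowel (running count: 1)
  Position 3: 'z' -> consonant (running count: 1)
  Position 4: 'f' -> consonant (running count: 1)
  Position 5: 'o' -> vowel (running count: 2)
Total vowels: 2

2


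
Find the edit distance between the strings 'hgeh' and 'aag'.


Building DP table for s1='hgeh' (len 4) and s2='aag' (len 3):
       a  a  g
    0  1  2  3
  h 1  1  2  3
  g 2  2  2  2
  e 3  3  3  3
  h 4  4  4  4
Edit distance = dp[4][3] = 4

4


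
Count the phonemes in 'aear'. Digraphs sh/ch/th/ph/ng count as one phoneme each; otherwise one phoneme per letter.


Parsing 'aear' greedily, digraphs first:
  'a' -> vowel phoneme (phonemes so far: 1)
  'e' -> vowel phoneme (phonemes so far: 2)
  'a' -> vowel phoneme (phonemes so far: 3)
  'r' -> consonant phoneme (phonemes so far: 4)
Total phonemes: 4

4


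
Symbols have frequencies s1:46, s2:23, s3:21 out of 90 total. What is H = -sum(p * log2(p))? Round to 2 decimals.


Computing entropy H = -sum(p_i * log2(p_i)):
  s1: p = 46/90 = 0.5111, -p*log2(p) = 0.4949
  s2: p = 23/90 = 0.2556, -p*log2(p) = 0.5030
  s3: p = 21/90 = 0.2333, -p*log2(p) = 0.4899
H = sum of terms = 1.4878
Rounded to 2 decimals: 1.49

1.49


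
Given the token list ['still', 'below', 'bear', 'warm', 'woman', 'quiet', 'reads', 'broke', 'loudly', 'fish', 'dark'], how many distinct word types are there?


Listing all tokens and tracking unique types:
  Token 1: 'still' -> NEW (unique so far: 1)
  Token 2: 'below' -> NEW (unique so far: 2)
  Token 3: 'bear' -> NEW (unique so far: 3)
  Token 4: 'warm' -> NEW (unique so far: 4)
  Token 5: 'woman' -> NEW (unique so far: 5)
  Token 6: 'quiet' -> NEW (unique so far: 6)
  Token 7: 'reads' -> NEW (unique so far: 7)
  Token 8: 'broke' -> NEW (unique so far: 8)
  Token 9: 'loudly' -> NEW (unique so far: 9)
  Token 10: 'fish' -> NEW (unique so far: 10)
  Token 11: 'dark' -> NEW (unique so far: 11)
Unique types: ('bear', 'below', 'broke', 'dark', 'fish', 'loudly', 'quiet', 'reads', 'still', 'warm', 'woman')
Vocabulary size: 11

11


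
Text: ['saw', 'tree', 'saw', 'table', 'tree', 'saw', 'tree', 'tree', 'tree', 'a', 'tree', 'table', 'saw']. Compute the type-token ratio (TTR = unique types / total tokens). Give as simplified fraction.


Tokens: 13
Unique types: ('a', 'saw', 'table', 'tree') = 4
TTR = 4/13
Already in lowest terms.

4/13


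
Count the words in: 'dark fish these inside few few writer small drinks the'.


Counting words by splitting on spaces:
  Word 1: 'dark'
  Word 2: 'fish'
  Word 3: 'these'
  Word 4: 'inside'
  Word 5: 'few'
  Word 6: 'few'
  Word 7: 'writer'
  Word 8: 'small'
  Word 9: 'drinks'
  Word 10: 'the'
Total words: 10

10


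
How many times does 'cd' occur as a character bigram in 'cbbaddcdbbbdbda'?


Scanning 'cbbaddcdbbbdbda' for bigram 'cd':
  Position 0: 'cb' -> no
  Position 1: 'bb' -> no
  Position 2: 'ba' -> no
  Position 3: 'ad' -> no
  Position 4: 'dd' -> no
  Position 5: 'dc' -> no
  Position 6: 'cd' -> MATCH
  Position 7: 'db' -> no
  Position 8: 'bb' -> no
  Position 9: 'bb' -> no
  Position 10: 'bd' -> no
  Position 11: 'db' -> no
  Position 12: 'bd' -> no
  Position 13: 'da' -> no
Total matches: 1

1


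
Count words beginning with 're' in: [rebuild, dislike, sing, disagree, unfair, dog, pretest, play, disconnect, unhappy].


Checking each word for prefix 're':
  'rebuild' -> YES, starts with 're' (count: 1)
  'dislike' -> no (count: 1)
  'sing' -> no (count: 1)
  'disagree' -> no (count: 1)
  'unfair' -> no (count: 1)
  'dog' -> no (count: 1)
  'pretest' -> no (count: 1)
  'play' -> no (count: 1)
  'disconnect' -> no (count: 1)
  'unhappy' -> no (count: 1)
Total with prefix 're': 1

1


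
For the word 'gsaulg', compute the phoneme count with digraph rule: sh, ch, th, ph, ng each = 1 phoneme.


Parsing 'gsaulg' greedily, digraphs first:
  'g' -> consonant phoneme (phonemes so far: 1)
  's' -> consonant phoneme (phonemes so far: 2)
  'a' -> vowel phoneme (phonemes so far: 3)
  'u' -> vowel phoneme (phonemes so far: 4)
  'l' -> consonant phoneme (phonemes so far: 5)
  'g' -> consonant phoneme (phonemes so far: 6)
Total phonemes: 6

6


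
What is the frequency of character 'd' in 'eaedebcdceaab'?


Scanning 'eaedebcdceaab' for 'd':
  Position 3: 'd' -> MATCH (count: 1)
  Position 7: 'd' -> MATCH (count: 2)
Total occurrences of 'd': 2

2


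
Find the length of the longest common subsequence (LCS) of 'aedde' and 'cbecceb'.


DP table for LCS of 'aedde' and 'cbecceb':
       c  b  e  c  c  e  b
    0  0  0  0  0  0  0  0
  a 0  0  0  0  0  0  0  0
  e 0  0  0  1  1  1  1  1
  d 0  0  0  1  1  1  1  1
  d 0  0  0  1  1  1  1  1
  e 0  0  0  1  1  1  2  2
LCS: 'ee'
LCS length = 2

2


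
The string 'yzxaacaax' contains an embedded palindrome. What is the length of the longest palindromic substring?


Scanning 'yzxaacaax' for palindromic substrings.
Substring at positions 2-8: 'xaacaax'.
Check: reverse('xaacaax') = 'xaacaax' -> palindrome confirmed.
Neighbouring characters ('z' / '-') break symmetry, so it cannot extend further.
No longer palindromic substring exists; longest length = 7

7


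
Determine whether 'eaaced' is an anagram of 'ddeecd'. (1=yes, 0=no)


Sort characters of 'eaaced': 'aacdee'
Sort characters of 'ddeecd': 'cdddee'
Sorted forms differ -> they are NOT anagrams
Result: 0

0


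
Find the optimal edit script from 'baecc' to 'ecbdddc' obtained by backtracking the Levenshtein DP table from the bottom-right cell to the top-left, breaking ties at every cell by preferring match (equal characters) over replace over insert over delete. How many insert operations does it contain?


Edit distance = 5. Backtracking from cell (5, 7) with preference match > replace > insert > delete,
then listing the resulting alignment 'baecc' -> 'ecbdddc' left to right:
  Step 1: insert 'e' [insertion #1]
  Step 2: insert 'c' [insertion #2]
  Step 3: keep 'b'
  Step 4: replace a->d
  Step 5: replace e->d
  Step 6: replace c->d
  Step 7: keep 'c'
Total insertions: 2

2


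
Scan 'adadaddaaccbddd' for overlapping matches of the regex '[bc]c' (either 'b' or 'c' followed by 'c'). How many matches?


Pattern: [bc]c means either 'b' or 'c' followed by 'c'.
Scanning 'adadaddaaccbddd' position-by-position:
  Pos 0: window 'ad' -> no
  Pos 1: window 'da' -> no
  Pos 2: window 'ad' -> no
  Pos 3: window 'da' -> no
  Pos 4: window 'ad' -> no
  Pos 5: window 'dd' -> no
  Pos 6: window 'da' -> no
  Pos 7: window 'aa' -> no
  Pos 8: window 'ac' -> no
  Pos 9: window 'cc' -> MATCH
  Pos 10: window 'cb' -> no
  Pos 11: window 'bd' -> no
  Pos 12: window 'dd' -> no
  Pos 13: window 'dd' -> no
  Pos 14: window 'd' -> no
Total matches: 1

1


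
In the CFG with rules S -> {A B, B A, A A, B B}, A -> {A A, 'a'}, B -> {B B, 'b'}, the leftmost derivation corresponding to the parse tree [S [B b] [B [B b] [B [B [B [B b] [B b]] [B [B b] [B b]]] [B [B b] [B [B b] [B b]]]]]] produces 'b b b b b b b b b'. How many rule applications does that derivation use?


Every bracketed nonterminal node [X ...] in the tree is produced by exactly one rule application.
Reading the tree off as a leftmost derivation:
  Step 1: S  =>  B B   (applied S -> B B)
  Step 2: B B  =>  b B   (applied B -> b)
  Step 3: b B  =>  b B B   (applied B -> B B)
  Step 4: b B B  =>  b b B   (applied B -> b)
  Step 5: b b B  =>  b b B B   (applied B -> B B)
  Step 6: b b B B  =>  b b B B B   (applied B -> B B)
  Step 7: b b B B B  =>  b b B B B B   (applied B -> B B)
  Step 8: b b B B B B  =>  b b b B B B   (applied B -> b)
  Step 9: b b b B B B  =>  b b b b B B   (applied B -> b)
  Step 10: b b b b B B  =>  b b b b B B B   (applied B -> B B)
  Step 11: b b b b B B B  =>  b b b b b B B   (applied B -> b)
  Step 12: b b b b b B B  =>  b b b b b b B   (applied B -> b)
  Step 13: b b b b b b B  =>  b b b b b b B B   (applied B -> B B)
  Step 14: b b b b b b B B  =>  b b b b b b b B   (applied B -> b)
  Step 15: b b b b b b b B  =>  b b b b b b b B B   (applied B -> B B)
  Step 16: b b b b b b b B B  =>  b b b b b b b b B   (applied B -> b)
  Step 17: b b b b b b b b B  =>  b b b b b b b b b   (applied B -> b)
Final yield: b b b b b b b b b
Total rewrite steps: 17

17


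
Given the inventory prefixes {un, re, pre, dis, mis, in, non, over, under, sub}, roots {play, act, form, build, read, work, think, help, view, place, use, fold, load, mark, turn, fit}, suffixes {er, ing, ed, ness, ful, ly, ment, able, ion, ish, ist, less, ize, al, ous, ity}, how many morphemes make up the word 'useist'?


Segmenting 'useist' against the inventory:
  'use' -> root (morpheme 1)
  'ist' -> suffix (morpheme 2)
Total morphemes: 2

2


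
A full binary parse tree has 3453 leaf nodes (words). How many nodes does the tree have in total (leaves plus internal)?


Leaf nodes (terminals): 3453
Internal nodes = n - 1 = 3453 - 1 = 3452
Total = leaves + internal = 3453 + 3452 = 6905

6905


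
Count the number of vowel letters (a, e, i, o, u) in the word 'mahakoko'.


Scanning each character of 'mahakoko':
  Position 1: 'm' -> consonant (running count: 0)
  Position 2: 'a' -> vowel (running count: 1)
  Position 3: 'h' -> consonant (running count: 1)
  Position 4: 'a' -> vowel (running count: 2)
  Position 5: 'k' -> consonant (running count: 2)
  Position 6: 'o' -> vowel (running count: 3)
  Position 7: 'k' -> consonant (running count: 3)
  Position 8: 'o' -> vowel (running count: 4)
Total vowels: 4

4


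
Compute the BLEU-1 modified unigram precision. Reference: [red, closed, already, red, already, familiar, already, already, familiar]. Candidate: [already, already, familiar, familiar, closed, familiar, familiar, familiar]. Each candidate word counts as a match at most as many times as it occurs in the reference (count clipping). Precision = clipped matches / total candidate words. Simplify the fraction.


Reference word counts: {'already': 4, 'closed': 1, 'familiar': 2, 'red': 2}
Checking each candidate word (with clipping):
  'already' -> in reference (ref count 4, used 1/4) -> match (matches: 1)
  'already' -> in reference (ref count 4, used 2/4) -> match (matches: 2)
  'familiar' -> in reference (ref count 2, used 1/2) -> match (matches: 3)
  'familiar' -> in reference (ref count 2, used 2/2) -> match (matches: 4)
  'closed' -> in reference (ref count 1, used 1/1) -> match (matches: 5)
  'familiar' -> ref count 2 already used up (2/2) -> clipped, no match (matches: 5)
  'familiar' -> ref count 2 already used up (2/2) -> clipped, no match (matches: 5)
  'familiar' -> ref count 2 already used up (2/2) -> clipped, no match (matches: 5)
Clipped matches: 5, Candidate length: 8
Precision = 5/8

5/8


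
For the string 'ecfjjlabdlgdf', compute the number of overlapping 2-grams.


String 'ecfjjlabdlgdf' has length L = 13.
Number of overlapping n-grams = L - n + 1
Substituting: 13 - 2 + 1 = 12

12


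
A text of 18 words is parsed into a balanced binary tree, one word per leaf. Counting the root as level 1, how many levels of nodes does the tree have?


In a balanced binary tree with n leaves the deepest leaf is ceil(log2(n)) edges below the root,
so counting node levels inclusive of root and leaves gives ceil(log2(n)) + 1 levels.
log2(18) = 4.1699
ceil(4.1699) = 5
levels = 5 + 1 = 6

6


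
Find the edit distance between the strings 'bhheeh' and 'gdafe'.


Building DP table for s1='bhheeh' (len 6) and s2='gdafe' (len 5):
       g  d  a  f  e
    0  1  2  3  4  5
  b 1  1  2  3  4  5
  h 2  2  2  3  4  5
  h 3  3  3  3  4  5
  e 4  4  4  4  4  4
  e 5  5  5  5  5  4
  h 6  6  6  6  6  5
Edit distance = dp[6][5] = 5

5


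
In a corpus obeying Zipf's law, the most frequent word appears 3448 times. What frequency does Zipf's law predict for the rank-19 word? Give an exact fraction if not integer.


Zipf's law: freq(rank) = f1 / rank
f1 = 3448, rank = 19
freq = 3448 / 19
GCD(3448, 19) = 1
Simplified: 3448/19

3448/19


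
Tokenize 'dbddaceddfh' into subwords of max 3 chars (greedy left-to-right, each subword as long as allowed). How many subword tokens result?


'dbddaceddfh' has 11 characters.
Chunking with max size 3:
  Chunk 1: 'dbd' (positions 0-2)
  Chunk 2: 'dac' (positions 3-5)
  Chunk 3: 'edd' (positions 6-8)
  Chunk 4: 'fh' (positions 9-10)
Total chunks: ceil(11 / 3) = 4

4


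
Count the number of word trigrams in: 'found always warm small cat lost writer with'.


Word trigrams from [8] words:
  Trigram 1: (found always warm)
  Trigram 2: (always warm small)
  Trigram 3: (warm small cat)
  Trigram 4: (small cat lost)
  Trigram 5: (cat lost writer)
  Trigram 6: (lost writer with)
Total word trigrams: 8 - 2 = 6

6


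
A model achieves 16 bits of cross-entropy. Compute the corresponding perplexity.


Perplexity formula: PP = 2^H
H = 16
PP = 2^16
PP = 2^16 = 65536

65536


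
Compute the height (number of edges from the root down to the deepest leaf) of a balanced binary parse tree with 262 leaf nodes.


In a balanced binary tree with n leaves the deepest leaf is ceil(log2(n)) edges below the root.
log2(262) = 8.0334
ceil(8.0334) = 9
height (edges) = 9

9


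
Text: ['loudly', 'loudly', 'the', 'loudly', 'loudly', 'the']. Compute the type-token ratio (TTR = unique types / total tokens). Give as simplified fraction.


Tokens: 6
Unique types: ('loudly', 'the') = 2
TTR = 2/6
Simplify: divide both by 2 -> 1/3
TTR = 1/3

1/3


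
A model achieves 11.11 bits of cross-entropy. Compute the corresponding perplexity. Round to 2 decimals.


Perplexity formula: PP = 2^H
H = 11.11
PP = 2^11.11
Decompose: 2^11.11 = 2^11 * 2^0.11
2^11 = 2048, 2^0.11 ~ 1.0792282
PP ~ 2048 * 1.0792282 = 2210.2593536
Rounded to 2 decimals: 2210.26

2210.26


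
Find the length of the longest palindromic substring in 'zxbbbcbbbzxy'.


Scanning 'zxbbbcbbbzxy' for palindromic substrings.
Substring at positions 2-8: 'bbbcbbb'.
Check: reverse('bbbcbbb') = 'bbbcbbb' -> palindrome confirmed.
Neighbouring characters ('x' / 'z') break symmetry, so it cannot extend further.
No longer palindromic substring exists; longest length = 7

7
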